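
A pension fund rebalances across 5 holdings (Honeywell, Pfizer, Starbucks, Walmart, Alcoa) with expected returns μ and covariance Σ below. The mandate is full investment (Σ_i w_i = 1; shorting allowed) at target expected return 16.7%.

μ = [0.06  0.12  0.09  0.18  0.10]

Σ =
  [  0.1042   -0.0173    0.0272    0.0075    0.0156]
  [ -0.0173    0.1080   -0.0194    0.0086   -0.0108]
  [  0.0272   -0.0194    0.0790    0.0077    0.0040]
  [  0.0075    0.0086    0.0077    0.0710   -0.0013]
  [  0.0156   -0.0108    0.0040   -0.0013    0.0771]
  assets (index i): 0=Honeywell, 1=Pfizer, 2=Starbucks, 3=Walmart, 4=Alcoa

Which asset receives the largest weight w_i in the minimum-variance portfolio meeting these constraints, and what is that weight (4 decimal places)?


p=Σ⁻¹μ = [0.1197  1.2945  1.1220  2.2703  1.4342]
q=Σ⁻¹𝟙 = [5.8231  12.8118  12.0767  10.8485  13.1430]
a=μᵀp=0.815580  b=𝟙ᵀp=6.240721  c=𝟙ᵀq=54.702977  D=ac−b²=5.668081
λ₁=(c·0.167−b)/D = (54.702977·0.167−6.240721)/5.668081 = 0.510698
λ₂=(a−b·0.167)/D = (0.815580−6.240721·0.167)/5.668081 = -0.039982
w* = 0.510698·p + -0.039982·q:
  w_0 = 0.510698·0.1197 + -0.039982·5.8231 = -0.1717  (Honeywell)
  w_1 = 0.510698·1.2945 + -0.039982·12.8118 = 0.1488  (Pfizer)
  w_2 = 0.510698·1.1220 + -0.039982·12.0767 = 0.0902  (Starbucks)
  w_3 = 0.510698·2.2703 + -0.039982·10.8485 = 0.7257  (Walmart)
  w_4 = 0.510698·1.4342 + -0.039982·13.1430 = 0.2070  (Alcoa)
Σw_i=1.0000  μᵀw=0.1670
σ²=wᵀΣw=λ₁·μ_p+λ₂ = 0.510698·0.167 + -0.039982 = 0.045305 ≈ 0.0453

Walmart (0.7257)


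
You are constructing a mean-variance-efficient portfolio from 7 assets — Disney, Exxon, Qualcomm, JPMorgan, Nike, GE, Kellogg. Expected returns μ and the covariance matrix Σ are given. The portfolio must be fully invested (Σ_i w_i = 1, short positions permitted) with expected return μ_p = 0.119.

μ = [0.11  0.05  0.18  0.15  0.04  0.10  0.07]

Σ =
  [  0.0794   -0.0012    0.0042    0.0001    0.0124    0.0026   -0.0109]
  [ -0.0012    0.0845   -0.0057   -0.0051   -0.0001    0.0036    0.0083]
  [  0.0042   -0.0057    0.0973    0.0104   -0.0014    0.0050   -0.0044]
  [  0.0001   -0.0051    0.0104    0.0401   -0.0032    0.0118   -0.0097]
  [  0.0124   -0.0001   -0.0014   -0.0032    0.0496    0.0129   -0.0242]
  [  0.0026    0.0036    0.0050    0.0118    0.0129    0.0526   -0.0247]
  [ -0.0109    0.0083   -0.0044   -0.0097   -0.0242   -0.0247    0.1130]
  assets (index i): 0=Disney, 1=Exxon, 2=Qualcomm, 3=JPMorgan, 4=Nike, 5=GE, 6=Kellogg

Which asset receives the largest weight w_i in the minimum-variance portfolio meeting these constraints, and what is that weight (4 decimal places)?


JPMorgan (0.3419)

x=Σ⁻¹μ = [1.3038  0.7125  1.4790  3.5396  1.1896  1.3108  1.5956]
y=Σ⁻¹𝟙 = [10.6034  11.6155  8.1693  27.0914  25.7393  14.0311  20.2421]
a=μᵀx=1.266562  b=𝟙ᵀx=11.130949  c=𝟙ᵀy=117.491960  D=ac−b²=24.912832
λ₁=(c·0.119−b)/D = (117.491960·0.119−11.130949)/24.912832 = 0.114423
λ₂=(a−b·0.119)/D = (1.266562−11.130949·0.119)/24.912832 = -0.002329
w* = 0.114423·x + -0.002329·y:
  w_0 = 0.114423·1.3038 + -0.002329·10.6034 = 0.1245  (Disney)
  w_1 = 0.114423·0.7125 + -0.002329·11.6155 = 0.0545  (Exxon)
  w_2 = 0.114423·1.4790 + -0.002329·8.1693 = 0.1502  (Qualcomm)
  w_3 = 0.114423·3.5396 + -0.002329·27.0914 = 0.3419  (JPMorgan)
  w_4 = 0.114423·1.1896 + -0.002329·25.7393 = 0.0762  (Nike)
  w_5 = 0.114423·1.3108 + -0.002329·14.0311 = 0.1173  (GE)
  w_6 = 0.114423·1.5956 + -0.002329·20.2421 = 0.1354  (Kellogg)
Σw_i=1.0000  μᵀw=0.1190
σ²=wᵀΣw=λ₁·μ_p+λ₂ = 0.114423·0.119 + -0.002329 = 0.011287 ≈ 0.0113


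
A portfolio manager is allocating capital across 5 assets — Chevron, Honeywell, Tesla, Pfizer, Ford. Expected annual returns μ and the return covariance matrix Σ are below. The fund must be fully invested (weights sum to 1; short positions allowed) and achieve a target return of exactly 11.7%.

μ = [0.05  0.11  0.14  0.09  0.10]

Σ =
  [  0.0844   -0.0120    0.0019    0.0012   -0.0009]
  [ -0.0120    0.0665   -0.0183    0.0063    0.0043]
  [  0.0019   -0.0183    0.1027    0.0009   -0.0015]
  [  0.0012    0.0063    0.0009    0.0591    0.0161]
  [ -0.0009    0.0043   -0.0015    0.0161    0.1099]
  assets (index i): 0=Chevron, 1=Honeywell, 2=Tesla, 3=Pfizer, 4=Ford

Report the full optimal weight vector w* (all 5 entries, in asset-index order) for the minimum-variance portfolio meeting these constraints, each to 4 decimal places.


0.0074  0.3797  0.3708  0.1260  0.1161

x=Σ⁻¹μ = [0.8498  2.1376  1.7293  1.0603  0.7015]
y=Σ⁻¹𝟙 = [14.2305  19.5445  12.9462  12.4994  6.7966]
a=μᵀx=0.685304  b=𝟙ᵀx=6.478491  c=𝟙ᵀy=66.017182  D=ac−b²=3.270992
λ₁=(c·0.117−b)/D = (66.017182·0.117−6.478491)/3.270992 = 0.380777
λ₂=(a−b·0.117)/D = (0.685304−6.478491·0.117)/3.270992 = -0.022219
w* = 0.380777·x + -0.022219·y:
  w_0 = 0.380777·0.8498 + -0.022219·14.2305 = 0.0074  (Chevron)
  w_1 = 0.380777·2.1376 + -0.022219·19.5445 = 0.3797  (Honeywell)
  w_2 = 0.380777·1.7293 + -0.022219·12.9462 = 0.3708  (Tesla)
  w_3 = 0.380777·1.0603 + -0.022219·12.4994 = 0.1260  (Pfizer)
  w_4 = 0.380777·0.7015 + -0.022219·6.7966 = 0.1161  (Ford)
Σw_i=1.0000  μᵀw=0.1170
σ²=wᵀΣw=λ₁·μ_p+λ₂ = 0.380777·0.117 + -0.022219 = 0.022332 ≈ 0.0223


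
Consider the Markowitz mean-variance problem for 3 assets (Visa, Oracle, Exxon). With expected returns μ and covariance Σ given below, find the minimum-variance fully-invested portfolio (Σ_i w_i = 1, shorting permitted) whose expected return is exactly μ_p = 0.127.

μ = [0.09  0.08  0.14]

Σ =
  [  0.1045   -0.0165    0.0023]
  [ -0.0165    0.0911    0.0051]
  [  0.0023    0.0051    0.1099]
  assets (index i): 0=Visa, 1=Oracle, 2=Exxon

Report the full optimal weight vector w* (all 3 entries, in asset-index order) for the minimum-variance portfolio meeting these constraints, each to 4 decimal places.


0.1814  0.0655  0.7531

u=Σ⁻¹μ = [0.9910  0.9901  1.2072]
v=Σ⁻¹𝟙 = [11.3724  12.5733  8.2777]
a=μᵀu=0.337403  b=𝟙ᵀu=3.188264  c=𝟙ᵀv=32.223468  D=ac−b²=0.707273
λ₁=(c·0.127−b)/D = (32.223468·0.127−3.188264)/0.707273 = 1.278314
λ₂=(a−b·0.127)/D = (0.337403−3.188264·0.127)/0.707273 = -0.095446
w* = 1.278314·u + -0.095446·v:
  w_0 = 1.278314·0.9910 + -0.095446·11.3724 = 0.1814  (Visa)
  w_1 = 1.278314·0.9901 + -0.095446·12.5733 = 0.0655  (Oracle)
  w_2 = 1.278314·1.2072 + -0.095446·8.2777 = 0.7531  (Exxon)
Σw_i=1.0000  μᵀw=0.1270
σ²=wᵀΣw=λ₁·μ_p+λ₂ = 1.278314·0.127 + -0.095446 = 0.066900 ≈ 0.0669


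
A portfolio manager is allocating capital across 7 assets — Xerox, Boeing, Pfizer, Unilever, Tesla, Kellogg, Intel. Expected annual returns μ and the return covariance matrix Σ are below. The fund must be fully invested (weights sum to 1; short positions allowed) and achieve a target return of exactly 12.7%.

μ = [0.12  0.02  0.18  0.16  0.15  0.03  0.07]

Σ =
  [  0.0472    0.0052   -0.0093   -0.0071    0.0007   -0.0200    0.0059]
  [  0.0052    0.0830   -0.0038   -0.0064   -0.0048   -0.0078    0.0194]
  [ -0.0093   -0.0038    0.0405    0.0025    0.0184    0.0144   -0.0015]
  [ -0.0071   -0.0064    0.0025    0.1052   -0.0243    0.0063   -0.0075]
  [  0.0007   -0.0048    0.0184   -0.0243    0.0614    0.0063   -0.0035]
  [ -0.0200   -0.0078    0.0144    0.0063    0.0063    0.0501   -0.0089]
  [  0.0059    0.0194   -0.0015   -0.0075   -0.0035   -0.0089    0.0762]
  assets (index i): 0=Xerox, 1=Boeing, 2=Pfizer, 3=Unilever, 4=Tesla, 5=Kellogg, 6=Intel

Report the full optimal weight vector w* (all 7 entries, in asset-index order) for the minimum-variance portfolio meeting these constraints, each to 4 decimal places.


u=Σ⁻¹μ = [3.7460  0.3032  4.0751  2.2098  2.0725  0.6121  1.0158]
v=Σ⁻¹𝟙 = [36.1379  12.3282  15.8114  15.0832  15.7214  30.2389  13.2364]
a=μᵀu=1.943003  b=𝟙ᵀu=14.034389  c=𝟙ᵀv=138.557268  D=ac−b²=72.253164
λ₁=(c·0.127−b)/D = (138.557268·0.127−14.034389)/72.253164 = 0.049304
λ₂=(a−b·0.127)/D = (1.943003−14.034389·0.127)/72.253164 = 0.002223
w* = 0.049304·u + 0.002223·v:
  w_0 = 0.049304·3.7460 + 0.002223·36.1379 = 0.2650  (Xerox)
  w_1 = 0.049304·0.3032 + 0.002223·12.3282 = 0.0424  (Boeing)
  w_2 = 0.049304·4.0751 + 0.002223·15.8114 = 0.2361  (Pfizer)
  w_3 = 0.049304·2.2098 + 0.002223·15.0832 = 0.1425  (Unilever)
  w_4 = 0.049304·2.0725 + 0.002223·15.7214 = 0.1371  (Tesla)
  w_5 = 0.049304·0.6121 + 0.002223·30.2389 = 0.0974  (Kellogg)
  w_6 = 0.049304·1.0158 + 0.002223·13.2364 = 0.0795  (Intel)
Σw_i=1.0000  μᵀw=0.1270
σ²=wᵀΣw=λ₁·μ_p+λ₂ = 0.049304·0.127 + 0.002223 = 0.008485 ≈ 0.0085

0.2650  0.0424  0.2361  0.1425  0.1371  0.0974  0.0795


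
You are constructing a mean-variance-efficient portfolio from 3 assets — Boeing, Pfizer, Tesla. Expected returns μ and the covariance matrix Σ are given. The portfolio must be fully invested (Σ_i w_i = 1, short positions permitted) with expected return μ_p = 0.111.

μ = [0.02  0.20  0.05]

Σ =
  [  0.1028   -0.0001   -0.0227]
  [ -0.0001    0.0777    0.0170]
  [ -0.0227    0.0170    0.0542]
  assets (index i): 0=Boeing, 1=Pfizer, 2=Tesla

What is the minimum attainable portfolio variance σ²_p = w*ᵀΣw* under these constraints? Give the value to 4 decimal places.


0.0284

p=Σ⁻¹μ = [0.2490  2.5228  0.2355]
q=Σ⁻¹𝟙 = [14.6012  8.0678  22.0350]
a=μᵀp=0.521315  b=𝟙ᵀp=3.007326  c=𝟙ᵀq=44.703894  D=ac−b²=14.260802
λ₁=(c·0.111−b)/D = (44.703894·0.111−3.007326)/14.260802 = 0.137076
λ₂=(a−b·0.111)/D = (0.521315−3.007326·0.111)/14.260802 = 0.013148
w* = 0.137076·p + 0.013148·q:
  w_0 = 0.137076·0.2490 + 0.013148·14.6012 = 0.2261  (Boeing)
  w_1 = 0.137076·2.5228 + 0.013148·8.0678 = 0.4519  (Pfizer)
  w_2 = 0.137076·0.2355 + 0.013148·22.0350 = 0.3220  (Tesla)
Σw_i=1.0000  μᵀw=0.1110
σ²=wᵀΣw=λ₁·μ_p+λ₂ = 0.137076·0.111 + 0.013148 = 0.028363 ≈ 0.0284


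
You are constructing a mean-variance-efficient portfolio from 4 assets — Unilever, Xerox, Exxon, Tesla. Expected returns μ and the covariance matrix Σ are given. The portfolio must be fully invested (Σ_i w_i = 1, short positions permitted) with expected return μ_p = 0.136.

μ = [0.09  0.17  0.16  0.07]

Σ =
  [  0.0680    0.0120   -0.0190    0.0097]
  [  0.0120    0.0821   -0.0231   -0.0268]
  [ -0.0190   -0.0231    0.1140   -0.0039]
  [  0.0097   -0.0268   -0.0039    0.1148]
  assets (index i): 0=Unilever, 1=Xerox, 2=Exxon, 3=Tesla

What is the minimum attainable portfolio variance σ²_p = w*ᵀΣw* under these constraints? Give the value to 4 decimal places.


p=Σ⁻¹μ = [1.2542  2.9334  2.2502  1.2650]
q=Σ⁻¹𝟙 = [13.9471  18.4717  15.2623  12.3630]
a=μᵀp=1.060140  b=𝟙ᵀp=7.702810  c=𝟙ᵀq=60.044150  D=ac−b²=4.321923
λ₁=(c·0.136−b)/D = (60.044150·0.136−7.702810)/4.321923 = 0.107173
λ₂=(a−b·0.136)/D = (1.060140−7.702810·0.136)/4.321923 = 0.002906
w* = 0.107173·p + 0.002906·q:
  w_0 = 0.107173·1.2542 + 0.002906·13.9471 = 0.1749  (Unilever)
  w_1 = 0.107173·2.9334 + 0.002906·18.4717 = 0.3681  (Xerox)
  w_2 = 0.107173·2.2502 + 0.002906·15.2623 = 0.2855  (Exxon)
  w_3 = 0.107173·1.2650 + 0.002906·12.3630 = 0.1715  (Tesla)
Σw_i=1.0000  μᵀw=0.1360
σ²=wᵀΣw=λ₁·μ_p+λ₂ = 0.107173·0.136 + 0.002906 = 0.017481 ≈ 0.0175

0.0175


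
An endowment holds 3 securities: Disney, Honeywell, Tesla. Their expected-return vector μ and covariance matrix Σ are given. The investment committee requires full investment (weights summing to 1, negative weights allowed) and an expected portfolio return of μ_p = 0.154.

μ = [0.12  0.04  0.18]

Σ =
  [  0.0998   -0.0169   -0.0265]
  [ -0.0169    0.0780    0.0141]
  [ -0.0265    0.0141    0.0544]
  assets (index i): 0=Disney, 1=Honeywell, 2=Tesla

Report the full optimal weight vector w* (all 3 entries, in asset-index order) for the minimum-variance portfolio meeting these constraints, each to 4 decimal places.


x=Σ⁻¹μ = [2.4175  0.2367  4.4251]
y=Σ⁻¹𝟙 = [18.5543  12.4680  24.1892]
a=μᵀx=1.096087  b=𝟙ᵀx=7.079290  c=𝟙ᵀy=55.211465  D=ac−b²=10.400212
λ₁=(c·0.154−b)/D = (55.211465·0.154−7.079290)/10.400212 = 0.136851
λ₂=(a−b·0.154)/D = (1.096087−7.079290·0.154)/10.400212 = 0.000565
w* = 0.136851·x + 0.000565·y:
  w_0 = 0.136851·2.4175 + 0.000565·18.5543 = 0.3413  (Disney)
  w_1 = 0.136851·0.2367 + 0.000565·12.4680 = 0.0394  (Honeywell)
  w_2 = 0.136851·4.4251 + 0.000565·24.1892 = 0.6192  (Tesla)
Σw_i=1.0000  μᵀw=0.1540
σ²=wᵀΣw=λ₁·μ_p+λ₂ = 0.136851·0.154 + 0.000565 = 0.021640 ≈ 0.0216

0.3413  0.0394  0.6192


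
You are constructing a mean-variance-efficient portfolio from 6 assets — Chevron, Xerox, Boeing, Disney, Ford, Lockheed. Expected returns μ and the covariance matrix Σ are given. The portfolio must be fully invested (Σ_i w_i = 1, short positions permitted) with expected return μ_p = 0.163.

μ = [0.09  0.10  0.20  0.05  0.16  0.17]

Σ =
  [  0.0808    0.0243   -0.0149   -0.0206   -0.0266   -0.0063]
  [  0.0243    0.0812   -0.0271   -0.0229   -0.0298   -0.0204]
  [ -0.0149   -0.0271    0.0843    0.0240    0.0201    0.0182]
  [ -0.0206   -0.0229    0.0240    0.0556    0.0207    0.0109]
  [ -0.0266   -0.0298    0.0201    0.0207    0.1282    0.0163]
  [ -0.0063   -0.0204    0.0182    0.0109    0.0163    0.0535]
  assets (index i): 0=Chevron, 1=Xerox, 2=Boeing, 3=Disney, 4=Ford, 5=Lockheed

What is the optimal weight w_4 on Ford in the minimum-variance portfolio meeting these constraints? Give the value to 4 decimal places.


0.1353

x=Σ⁻¹μ = [1.4836  3.0563  2.4588  0.5081  1.3981  3.1518]
y=Σ⁻¹𝟙 = [17.1143  25.4153  10.0241  23.1351  9.4873  19.3839]
a=μᵀx=1.715811  b=𝟙ᵀx=12.056630  c=𝟙ᵀy=104.560071  D=ac−b²=34.042974
λ₁=(c·0.163−b)/D = (104.560071·0.163−12.056630)/34.042974 = 0.146481
λ₂=(a−b·0.163)/D = (1.715811−12.056630·0.163)/34.042974 = -0.007327
w* = 0.146481·x + -0.007327·y:
  w_0 = 0.146481·1.4836 + -0.007327·17.1143 = 0.0919  (Chevron)
  w_1 = 0.146481·3.0563 + -0.007327·25.4153 = 0.2615  (Xerox)
  w_2 = 0.146481·2.4588 + -0.007327·10.0241 = 0.2867  (Boeing)
  w_3 = 0.146481·0.5081 + -0.007327·23.1351 = -0.0951  (Disney)
  w_4 = 0.146481·1.3981 + -0.007327·9.4873 = 0.1353  (Ford)
  w_5 = 0.146481·3.1518 + -0.007327·19.3839 = 0.3197  (Lockheed)
Σw_i=1.0000  μᵀw=0.1630
σ²=wᵀΣw=λ₁·μ_p+λ₂ = 0.146481·0.163 + -0.007327 = 0.016550 ≈ 0.0165


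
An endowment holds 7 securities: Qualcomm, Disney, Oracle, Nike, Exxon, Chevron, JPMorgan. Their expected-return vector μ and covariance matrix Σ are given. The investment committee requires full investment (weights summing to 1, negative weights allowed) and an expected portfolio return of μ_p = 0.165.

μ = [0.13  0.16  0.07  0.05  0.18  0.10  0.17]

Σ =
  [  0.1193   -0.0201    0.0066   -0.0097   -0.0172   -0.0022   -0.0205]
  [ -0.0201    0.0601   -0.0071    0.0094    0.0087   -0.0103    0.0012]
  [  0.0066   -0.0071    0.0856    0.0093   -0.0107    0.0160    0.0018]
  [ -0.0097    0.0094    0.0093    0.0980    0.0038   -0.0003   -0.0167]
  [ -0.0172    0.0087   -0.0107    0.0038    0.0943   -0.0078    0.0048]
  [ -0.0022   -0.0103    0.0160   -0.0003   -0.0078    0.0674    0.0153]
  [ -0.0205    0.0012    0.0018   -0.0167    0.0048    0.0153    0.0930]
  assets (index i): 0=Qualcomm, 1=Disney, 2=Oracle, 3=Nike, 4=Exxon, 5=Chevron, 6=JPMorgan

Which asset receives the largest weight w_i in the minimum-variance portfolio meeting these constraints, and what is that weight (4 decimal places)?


Disney (0.3429)

g=Σ⁻¹μ = [2.3504  3.3842  0.7582  0.6116  2.1241  1.6899  2.0099]
h=Σ⁻¹𝟙 = [16.7716  22.2120  9.5979  10.5356  12.8851  15.1528  12.7112]
a=μᵀg=1.823702  b=𝟙ᵀg=12.928363  c=𝟙ᵀh=99.866189  D=ac−b²=14.983595
λ₁=(c·0.165−b)/D = (99.866189·0.165−12.928363)/14.983595 = 0.236896
λ₂=(a−b·0.165)/D = (1.823702−12.928363·0.165)/14.983595 = -0.020654
w* = 0.236896·g + -0.020654·h:
  w_0 = 0.236896·2.3504 + -0.020654·16.7716 = 0.2104  (Qualcomm)
  w_1 = 0.236896·3.3842 + -0.020654·22.2120 = 0.3429  (Disney)
  w_2 = 0.236896·0.7582 + -0.020654·9.5979 = -0.0186  (Oracle)
  w_3 = 0.236896·0.6116 + -0.020654·10.5356 = -0.0727  (Nike)
  w_4 = 0.236896·2.1241 + -0.020654·12.8851 = 0.2371  (Exxon)
  w_5 = 0.236896·1.6899 + -0.020654·15.1528 = 0.0874  (Chevron)
  w_6 = 0.236896·2.0099 + -0.020654·12.7112 = 0.2136  (JPMorgan)
Σw_i=1.0000  μᵀw=0.1650
σ²=wᵀΣw=λ₁·μ_p+λ₂ = 0.236896·0.165 + -0.020654 = 0.018433 ≈ 0.0184


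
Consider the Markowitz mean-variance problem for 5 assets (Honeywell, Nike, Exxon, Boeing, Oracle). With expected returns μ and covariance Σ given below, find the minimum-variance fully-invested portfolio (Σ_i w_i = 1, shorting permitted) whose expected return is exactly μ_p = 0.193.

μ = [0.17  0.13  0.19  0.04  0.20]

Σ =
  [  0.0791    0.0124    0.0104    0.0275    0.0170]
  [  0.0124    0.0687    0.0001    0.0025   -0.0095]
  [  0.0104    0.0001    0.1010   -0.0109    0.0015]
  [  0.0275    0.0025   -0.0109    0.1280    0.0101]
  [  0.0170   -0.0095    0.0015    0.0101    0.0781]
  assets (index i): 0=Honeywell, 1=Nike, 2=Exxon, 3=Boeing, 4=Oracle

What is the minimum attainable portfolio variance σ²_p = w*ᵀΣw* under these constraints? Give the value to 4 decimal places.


0.0309

g=Σ⁻¹μ = [1.0548  2.0521  1.7319  -0.0078  2.5486]
h=Σ⁻¹𝟙 = [3.9049  15.3680  9.9969  6.5156  12.7889]
a=μᵀg=1.284540  b=𝟙ᵀg=7.379492  c=𝟙ᵀh=48.574315  D=ac−b²=7.938752
λ₁=(c·0.193−b)/D = (48.574315·0.193−7.379492)/7.938752 = 0.251343
λ₂=(a−b·0.193)/D = (1.284540−7.379492·0.193)/7.938752 = -0.017597
w* = 0.251343·g + -0.017597·h:
  w_0 = 0.251343·1.0548 + -0.017597·3.9049 = 0.1964  (Honeywell)
  w_1 = 0.251343·2.0521 + -0.017597·15.3680 = 0.2453  (Nike)
  w_2 = 0.251343·1.7319 + -0.017597·9.9969 = 0.2594  (Exxon)
  w_3 = 0.251343·-0.0078 + -0.017597·6.5156 = -0.1166  (Boeing)
  w_4 = 0.251343·2.5486 + -0.017597·12.7889 = 0.4155  (Oracle)
Σw_i=1.0000  μᵀw=0.1930
σ²=wᵀΣw=λ₁·μ_p+λ₂ = 0.251343·0.193 + -0.017597 = 0.030912 ≈ 0.0309


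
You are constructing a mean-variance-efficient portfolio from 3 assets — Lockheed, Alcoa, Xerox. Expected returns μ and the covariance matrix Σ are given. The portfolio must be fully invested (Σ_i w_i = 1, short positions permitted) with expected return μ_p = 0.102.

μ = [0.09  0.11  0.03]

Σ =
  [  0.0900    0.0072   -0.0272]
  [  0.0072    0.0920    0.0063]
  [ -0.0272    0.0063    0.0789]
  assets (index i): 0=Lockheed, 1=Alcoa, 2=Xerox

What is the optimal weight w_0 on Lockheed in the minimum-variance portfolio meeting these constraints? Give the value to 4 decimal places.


g=Σ⁻¹μ = [1.1212  1.0612  0.6820]
h=Σ⁻¹𝟙 = [15.6972  8.4488  17.4111]
a=μᵀg=0.238103  b=𝟙ᵀg=2.864453  c=𝟙ᵀh=41.557156  D=ac−b²=1.689802
λ₁=(c·0.102−b)/D = (41.557156·0.102−2.864453)/1.689802 = 0.813336
λ₂=(a−b·0.102)/D = (0.238103−2.864453·0.102)/1.689802 = -0.031998
w* = 0.813336·g + -0.031998·h:
  w_0 = 0.813336·1.1212 + -0.031998·15.6972 = 0.4096  (Lockheed)
  w_1 = 0.813336·1.0612 + -0.031998·8.4488 = 0.5928  (Alcoa)
  w_2 = 0.813336·0.6820 + -0.031998·17.4111 = -0.0024  (Xerox)
Σw_i=1.0000  μᵀw=0.1020
σ²=wᵀΣw=λ₁·μ_p+λ₂ = 0.813336·0.102 + -0.031998 = 0.050962 ≈ 0.0510

0.4096


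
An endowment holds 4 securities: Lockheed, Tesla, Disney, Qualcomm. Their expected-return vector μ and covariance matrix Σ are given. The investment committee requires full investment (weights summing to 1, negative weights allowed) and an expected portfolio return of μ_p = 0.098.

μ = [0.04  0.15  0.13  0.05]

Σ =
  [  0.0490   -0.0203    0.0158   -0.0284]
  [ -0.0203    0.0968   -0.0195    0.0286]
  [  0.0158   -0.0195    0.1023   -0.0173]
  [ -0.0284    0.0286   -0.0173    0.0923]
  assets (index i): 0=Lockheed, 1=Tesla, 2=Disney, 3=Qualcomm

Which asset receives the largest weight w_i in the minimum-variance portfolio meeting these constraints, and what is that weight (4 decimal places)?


Tesla (0.3156)

u=Σ⁻¹μ = [1.5432  1.9767  1.5259  0.6900]
v=Σ⁻¹𝟙 = [33.7523  13.9352  10.4066  18.8521]
a=μᵀu=0.591106  b=𝟙ᵀu=5.735834  c=𝟙ᵀv=76.946183  D=ac−b²=12.583561
λ₁=(c·0.098−b)/D = (76.946183·0.098−5.735834)/12.583561 = 0.143433
λ₂=(a−b·0.098)/D = (0.591106−5.735834·0.098)/12.583561 = 0.002304
w* = 0.143433·u + 0.002304·v:
  w_0 = 0.143433·1.5432 + 0.002304·33.7523 = 0.2991  (Lockheed)
  w_1 = 0.143433·1.9767 + 0.002304·13.9352 = 0.3156  (Tesla)
  w_2 = 0.143433·1.5259 + 0.002304·10.4066 = 0.2428  (Disney)
  w_3 = 0.143433·0.6900 + 0.002304·18.8521 = 0.1424  (Qualcomm)
Σw_i=1.0000  μᵀw=0.0980
σ²=wᵀΣw=λ₁·μ_p+λ₂ = 0.143433·0.098 + 0.002304 = 0.016361 ≈ 0.0164


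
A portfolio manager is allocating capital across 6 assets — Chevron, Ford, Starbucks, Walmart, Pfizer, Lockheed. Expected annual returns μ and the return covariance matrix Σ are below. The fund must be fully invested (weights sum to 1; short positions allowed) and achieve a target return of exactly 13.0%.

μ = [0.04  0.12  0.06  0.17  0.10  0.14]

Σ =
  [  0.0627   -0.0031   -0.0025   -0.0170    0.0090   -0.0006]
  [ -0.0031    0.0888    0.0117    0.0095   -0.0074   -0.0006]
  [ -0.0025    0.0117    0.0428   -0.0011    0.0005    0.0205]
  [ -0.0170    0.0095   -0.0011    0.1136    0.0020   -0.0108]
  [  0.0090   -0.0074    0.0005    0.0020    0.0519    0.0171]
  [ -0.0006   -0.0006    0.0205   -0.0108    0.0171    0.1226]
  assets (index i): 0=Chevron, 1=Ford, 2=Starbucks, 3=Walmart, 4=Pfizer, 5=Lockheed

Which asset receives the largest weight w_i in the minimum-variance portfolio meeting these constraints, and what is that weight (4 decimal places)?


Walmart (0.2927)

u=Σ⁻¹μ = [0.9478  1.2603  0.6739  1.6037  1.5561  0.9643]
v=Σ⁻¹𝟙 = [17.9837  9.3852  20.1759  10.9809  15.6504  3.7014]
a=μᵀu=0.792823  b=𝟙ᵀu=7.006108  c=𝟙ᵀv=77.877420  D=ac−b²=12.657486
λ₁=(c·0.130−b)/D = (77.877420·0.130−7.006108)/12.657486 = 0.246333
λ₂=(a−b·0.130)/D = (0.792823−7.006108·0.130)/12.657486 = -0.009320
w* = 0.246333·u + -0.009320·v:
  w_0 = 0.246333·0.9478 + -0.009320·17.9837 = 0.0659  (Chevron)
  w_1 = 0.246333·1.2603 + -0.009320·9.3852 = 0.2230  (Ford)
  w_2 = 0.246333·0.6739 + -0.009320·20.1759 = -0.0220  (Starbucks)
  w_3 = 0.246333·1.6037 + -0.009320·10.9809 = 0.2927  (Walmart)
  w_4 = 0.246333·1.5561 + -0.009320·15.6504 = 0.2375  (Pfizer)
  w_5 = 0.246333·0.9643 + -0.009320·3.7014 = 0.2030  (Lockheed)
Σw_i=1.0000  μᵀw=0.1300
σ²=wᵀΣw=λ₁·μ_p+λ₂ = 0.246333·0.130 + -0.009320 = 0.022703 ≈ 0.0227


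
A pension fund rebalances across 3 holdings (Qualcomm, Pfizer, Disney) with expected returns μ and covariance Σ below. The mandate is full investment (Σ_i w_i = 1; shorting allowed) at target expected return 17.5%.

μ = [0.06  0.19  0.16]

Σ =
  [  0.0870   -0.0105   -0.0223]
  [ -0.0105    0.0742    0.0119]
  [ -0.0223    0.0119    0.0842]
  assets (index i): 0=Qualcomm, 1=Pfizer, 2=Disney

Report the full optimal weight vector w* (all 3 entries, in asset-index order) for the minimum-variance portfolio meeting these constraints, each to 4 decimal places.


0.0357  0.6190  0.3453

u=Σ⁻¹μ = [1.4852  2.4587  1.9461]
v=Σ⁻¹𝟙 = [16.8247  13.5456  14.4180]
a=μᵀu=0.867645  b=𝟙ᵀu=5.890037  c=𝟙ᵀv=44.788381  D=ac−b²=4.167867
λ₁=(c·0.175−b)/D = (44.788381·0.175−5.890037)/4.167867 = 0.467368
λ₂=(a−b·0.175)/D = (0.867645−5.890037·0.175)/4.167867 = -0.039136
w* = 0.467368·u + -0.039136·v:
  w_0 = 0.467368·1.4852 + -0.039136·16.8247 = 0.0357  (Qualcomm)
  w_1 = 0.467368·2.4587 + -0.039136·13.5456 = 0.6190  (Pfizer)
  w_2 = 0.467368·1.9461 + -0.039136·14.4180 = 0.3453  (Disney)
Σw_i=1.0000  μᵀw=0.1750
σ²=wᵀΣw=λ₁·μ_p+λ₂ = 0.467368·0.175 + -0.039136 = 0.042654 ≈ 0.0427


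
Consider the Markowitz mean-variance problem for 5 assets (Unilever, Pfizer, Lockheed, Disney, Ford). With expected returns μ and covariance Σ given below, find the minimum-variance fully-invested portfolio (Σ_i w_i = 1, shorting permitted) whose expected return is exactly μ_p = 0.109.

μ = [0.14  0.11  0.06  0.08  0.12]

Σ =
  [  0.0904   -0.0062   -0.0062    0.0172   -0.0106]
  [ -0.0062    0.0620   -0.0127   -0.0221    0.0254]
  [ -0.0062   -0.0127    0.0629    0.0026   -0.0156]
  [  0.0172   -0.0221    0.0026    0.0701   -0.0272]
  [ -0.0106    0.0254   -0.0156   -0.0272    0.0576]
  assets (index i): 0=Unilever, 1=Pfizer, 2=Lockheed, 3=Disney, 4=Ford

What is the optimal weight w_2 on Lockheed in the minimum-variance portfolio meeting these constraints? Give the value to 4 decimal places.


0.1170

x=Σ⁻¹μ = [1.7454  1.9396  2.2454  2.5445  3.3589]
y=Σ⁻¹𝟙 = [12.6160  20.3480  27.9794  28.9469  31.9571]
a=μᵀx=1.199074  b=𝟙ᵀx=11.833892  c=𝟙ᵀy=121.847471  D=ac−b²=6.063087
λ₁=(c·0.109−b)/D = (121.847471·0.109−11.833892)/6.063087 = 0.238737
λ₂=(a−b·0.109)/D = (1.199074−11.833892·0.109)/6.063087 = -0.014979
w* = 0.238737·x + -0.014979·y:
  w_0 = 0.238737·1.7454 + -0.014979·12.6160 = 0.2277  (Unilever)
  w_1 = 0.238737·1.9396 + -0.014979·20.3480 = 0.1583  (Pfizer)
  w_2 = 0.238737·2.2454 + -0.014979·27.9794 = 0.1170  (Lockheed)
  w_3 = 0.238737·2.5445 + -0.014979·28.9469 = 0.1739  (Disney)
  w_4 = 0.238737·3.3589 + -0.014979·31.9571 = 0.3232  (Ford)
Σw_i=1.0000  μᵀw=0.1090
σ²=wᵀΣw=λ₁·μ_p+λ₂ = 0.238737·0.109 + -0.014979 = 0.011043 ≈ 0.0110


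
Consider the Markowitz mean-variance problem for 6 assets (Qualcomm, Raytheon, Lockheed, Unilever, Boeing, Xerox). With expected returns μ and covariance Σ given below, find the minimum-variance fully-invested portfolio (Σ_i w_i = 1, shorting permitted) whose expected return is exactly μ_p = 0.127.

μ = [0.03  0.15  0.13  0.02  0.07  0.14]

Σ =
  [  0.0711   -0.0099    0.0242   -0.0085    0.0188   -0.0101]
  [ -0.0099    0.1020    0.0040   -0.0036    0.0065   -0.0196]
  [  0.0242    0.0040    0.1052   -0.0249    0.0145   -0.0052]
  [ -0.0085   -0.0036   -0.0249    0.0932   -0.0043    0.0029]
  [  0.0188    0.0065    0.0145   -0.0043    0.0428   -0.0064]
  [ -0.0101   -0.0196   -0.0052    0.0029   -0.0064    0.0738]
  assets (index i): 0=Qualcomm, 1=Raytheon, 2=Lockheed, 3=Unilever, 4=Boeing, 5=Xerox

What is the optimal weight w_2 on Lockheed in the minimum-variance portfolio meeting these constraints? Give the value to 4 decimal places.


0.1742

p=Σ⁻¹μ = [0.4122  1.9130  1.1753  0.6147  1.2202  2.6260]
q=Σ⁻¹𝟙 = [13.4767  14.1921  8.0261  14.8001  17.1428  20.6343]
a=μᵀp=0.917451  b=𝟙ᵀp=7.961311  c=𝟙ᵀq=88.272085  D=ac−b²=17.602827
λ₁=(c·0.127−b)/D = (88.272085·0.127−7.961311)/17.602827 = 0.184586
λ₂=(a−b·0.127)/D = (0.917451−7.961311·0.127)/17.602827 = -0.005319
w* = 0.184586·p + -0.005319·q:
  w_0 = 0.184586·0.4122 + -0.005319·13.4767 = 0.0044  (Qualcomm)
  w_1 = 0.184586·1.9130 + -0.005319·14.1921 = 0.2776  (Raytheon)
  w_2 = 0.184586·1.1753 + -0.005319·8.0261 = 0.1742  (Lockheed)
  w_3 = 0.184586·0.6147 + -0.005319·14.8001 = 0.0347  (Unilever)
  w_4 = 0.184586·1.2202 + -0.005319·17.1428 = 0.1340  (Boeing)
  w_5 = 0.184586·2.6260 + -0.005319·20.6343 = 0.3750  (Xerox)
Σw_i=1.0000  μᵀw=0.1270
σ²=wᵀΣw=λ₁·μ_p+λ₂ = 0.184586·0.127 + -0.005319 = 0.018123 ≈ 0.0181


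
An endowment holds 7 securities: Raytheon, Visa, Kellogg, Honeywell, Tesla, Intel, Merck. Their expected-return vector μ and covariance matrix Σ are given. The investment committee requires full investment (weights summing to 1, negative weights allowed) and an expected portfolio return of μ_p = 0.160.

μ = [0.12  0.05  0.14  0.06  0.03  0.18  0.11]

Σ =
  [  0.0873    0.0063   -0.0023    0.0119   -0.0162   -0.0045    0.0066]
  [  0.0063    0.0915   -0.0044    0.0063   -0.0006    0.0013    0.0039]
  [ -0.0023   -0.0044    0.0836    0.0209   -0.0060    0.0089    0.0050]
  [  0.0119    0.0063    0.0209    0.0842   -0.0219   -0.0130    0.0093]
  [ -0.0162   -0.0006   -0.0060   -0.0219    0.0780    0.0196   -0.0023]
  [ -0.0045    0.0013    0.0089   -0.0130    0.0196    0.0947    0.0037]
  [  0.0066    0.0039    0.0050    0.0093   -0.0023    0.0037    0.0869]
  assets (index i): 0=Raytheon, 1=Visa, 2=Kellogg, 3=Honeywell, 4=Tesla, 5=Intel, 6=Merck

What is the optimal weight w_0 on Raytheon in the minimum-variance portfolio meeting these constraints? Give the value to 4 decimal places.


x=Σ⁻¹μ = [1.4357  0.4253  1.4251  0.4195  0.5029  1.7456  0.9498]
y=Σ⁻¹𝟙 = [12.4942  9.3683  9.7844  11.8911  17.8919  7.7044  8.4481]
a=μᵀx=0.852004  b=𝟙ᵀx=6.903837  c=𝟙ᵀy=77.582366  D=ac−b²=18.437548
λ₁=(c·0.160−b)/D = (77.582366·0.160−6.903837)/18.437548 = 0.298811
λ₂=(a−b·0.160)/D = (0.852004−6.903837·0.160)/18.437548 = -0.013701
w* = 0.298811·x + -0.013701·y:
  w_0 = 0.298811·1.4357 + -0.013701·12.4942 = 0.2578  (Raytheon)
  w_1 = 0.298811·0.4253 + -0.013701·9.3683 = -0.0013  (Visa)
  w_2 = 0.298811·1.4251 + -0.013701·9.7844 = 0.2918  (Kellogg)
  w_3 = 0.298811·0.4195 + -0.013701·11.8911 = -0.0376  (Honeywell)
  w_4 = 0.298811·0.5029 + -0.013701·17.8919 = -0.0949  (Tesla)
  w_5 = 0.298811·1.7456 + -0.013701·7.7044 = 0.4160  (Intel)
  w_6 = 0.298811·0.9498 + -0.013701·8.4481 = 0.1681  (Merck)
Σw_i=1.0000  μᵀw=0.1600
σ²=wᵀΣw=λ₁·μ_p+λ₂ = 0.298811·0.160 + -0.013701 = 0.034109 ≈ 0.0341

0.2578


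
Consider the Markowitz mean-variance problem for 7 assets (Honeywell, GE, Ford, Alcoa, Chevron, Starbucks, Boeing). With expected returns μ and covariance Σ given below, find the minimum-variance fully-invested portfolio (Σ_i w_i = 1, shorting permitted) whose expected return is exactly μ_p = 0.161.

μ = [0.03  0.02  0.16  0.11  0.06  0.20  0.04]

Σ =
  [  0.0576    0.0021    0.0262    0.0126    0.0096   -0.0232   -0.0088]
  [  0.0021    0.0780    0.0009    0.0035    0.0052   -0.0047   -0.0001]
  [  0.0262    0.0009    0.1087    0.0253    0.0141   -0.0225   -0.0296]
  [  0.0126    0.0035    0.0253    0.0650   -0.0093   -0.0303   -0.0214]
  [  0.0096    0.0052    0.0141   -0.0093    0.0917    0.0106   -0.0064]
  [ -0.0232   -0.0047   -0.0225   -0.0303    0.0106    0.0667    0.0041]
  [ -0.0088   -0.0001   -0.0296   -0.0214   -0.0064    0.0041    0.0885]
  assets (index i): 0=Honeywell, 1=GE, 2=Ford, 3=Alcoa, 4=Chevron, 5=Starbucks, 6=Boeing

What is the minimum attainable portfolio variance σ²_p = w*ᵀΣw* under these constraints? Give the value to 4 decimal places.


x=Σ⁻¹μ = [1.3973  0.3676  1.9294  4.0328  0.0573  5.8646  1.9443]
y=Σ⁻¹𝟙 = [23.9469  12.5550  9.3256  33.9422  6.6913  40.2549  23.6403]
a=μᵀx=2.055722  b=𝟙ᵀx=15.593308  c=𝟙ᵀy=150.356174  D=ac−b²=65.939182
λ₁=(c·0.161−b)/D = (150.356174·0.161−15.593308)/65.939182 = 0.130636
λ₂=(a−b·0.161)/D = (2.055722−15.593308·0.161)/65.939182 = -0.006897
w* = 0.130636·x + -0.006897·y:
  w_0 = 0.130636·1.3973 + -0.006897·23.9469 = 0.0174  (Honeywell)
  w_1 = 0.130636·0.3676 + -0.006897·12.5550 = -0.0386  (GE)
  w_2 = 0.130636·1.9294 + -0.006897·9.3256 = 0.1877  (Ford)
  w_3 = 0.130636·4.0328 + -0.006897·33.9422 = 0.2927  (Alcoa)
  w_4 = 0.130636·0.0573 + -0.006897·6.6913 = -0.0387  (Chevron)
  w_5 = 0.130636·5.8646 + -0.006897·40.2549 = 0.4885  (Starbucks)
  w_6 = 0.130636·1.9443 + -0.006897·23.6403 = 0.0909  (Boeing)
Σw_i=1.0000  μᵀw=0.1610
σ²=wᵀΣw=λ₁·μ_p+λ₂ = 0.130636·0.161 + -0.006897 = 0.014135 ≈ 0.0141

0.0141


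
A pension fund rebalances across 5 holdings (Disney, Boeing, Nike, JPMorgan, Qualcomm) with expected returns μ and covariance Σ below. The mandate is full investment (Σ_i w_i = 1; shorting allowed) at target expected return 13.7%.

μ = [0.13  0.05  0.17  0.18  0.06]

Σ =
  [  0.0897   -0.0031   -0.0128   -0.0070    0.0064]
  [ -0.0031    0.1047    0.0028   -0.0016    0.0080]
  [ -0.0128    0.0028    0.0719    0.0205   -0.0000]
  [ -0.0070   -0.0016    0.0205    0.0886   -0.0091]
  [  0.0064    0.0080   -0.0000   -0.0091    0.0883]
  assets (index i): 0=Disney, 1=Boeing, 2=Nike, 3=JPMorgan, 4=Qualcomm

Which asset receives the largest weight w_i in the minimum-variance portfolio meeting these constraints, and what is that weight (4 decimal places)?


x=Σ⁻¹μ = [1.8637  0.4490  2.1788  1.7531  0.6844]
y=Σ⁻¹𝟙 = [13.3694  8.9508  12.9149  10.6090  10.6384]
a=μᵀx=0.991757  b=𝟙ᵀx=6.929028  c=𝟙ᵀy=56.482569  D=ac−b²=8.005565
λ₁=(c·0.137−b)/D = (56.482569·0.137−6.929028)/8.005565 = 0.101065
λ₂=(a−b·0.137)/D = (0.991757−6.929028·0.137)/8.005565 = 0.005306
w* = 0.101065·x + 0.005306·y:
  w_0 = 0.101065·1.8637 + 0.005306·13.3694 = 0.2593  (Disney)
  w_1 = 0.101065·0.4490 + 0.005306·8.9508 = 0.0929  (Boeing)
  w_2 = 0.101065·2.1788 + 0.005306·12.9149 = 0.2887  (Nike)
  w_3 = 0.101065·1.7531 + 0.005306·10.6090 = 0.2335  (JPMorgan)
  w_4 = 0.101065·0.6844 + 0.005306·10.6384 = 0.1256  (Qualcomm)
Σw_i=1.0000  μᵀw=0.1370
σ²=wᵀΣw=λ₁·μ_p+λ₂ = 0.101065·0.137 + 0.005306 = 0.019152 ≈ 0.0192

Nike (0.2887)


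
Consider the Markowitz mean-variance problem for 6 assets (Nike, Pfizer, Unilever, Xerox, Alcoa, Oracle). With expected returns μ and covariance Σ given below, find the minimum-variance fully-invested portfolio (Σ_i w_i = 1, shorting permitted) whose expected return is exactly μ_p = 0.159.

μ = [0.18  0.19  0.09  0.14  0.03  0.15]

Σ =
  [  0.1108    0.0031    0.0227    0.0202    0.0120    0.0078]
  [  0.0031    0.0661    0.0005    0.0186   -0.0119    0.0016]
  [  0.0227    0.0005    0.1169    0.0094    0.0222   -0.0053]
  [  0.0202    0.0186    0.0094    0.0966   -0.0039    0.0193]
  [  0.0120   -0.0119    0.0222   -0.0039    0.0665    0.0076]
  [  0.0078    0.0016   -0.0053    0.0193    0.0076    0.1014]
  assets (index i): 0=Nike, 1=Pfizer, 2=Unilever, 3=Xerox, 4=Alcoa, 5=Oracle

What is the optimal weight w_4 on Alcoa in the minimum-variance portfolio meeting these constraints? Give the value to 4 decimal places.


x=Σ⁻¹μ = [1.2477  2.7551  0.4579  0.3799  0.4446  1.2581]
y=Σ⁻¹𝟙 = [4.5653  15.9891  4.6972  4.9795  14.9491  7.4358]
a=μᵀx=1.044515  b=𝟙ᵀx=6.543392  c=𝟙ᵀy=52.615964  D=ac−b²=12.142191
λ₁=(c·0.159−b)/D = (52.615964·0.159−6.543392)/12.142191 = 0.150100
λ₂=(a−b·0.159)/D = (1.044515−6.543392·0.159)/12.142191 = 0.000339
w* = 0.150100·x + 0.000339·y:
  w_0 = 0.150100·1.2477 + 0.000339·4.5653 = 0.1888  (Nike)
  w_1 = 0.150100·2.7551 + 0.000339·15.9891 = 0.4190  (Pfizer)
  w_2 = 0.150100·0.4579 + 0.000339·4.6972 = 0.0703  (Unilever)
  w_3 = 0.150100·0.3799 + 0.000339·4.9795 = 0.0587  (Xerox)
  w_4 = 0.150100·0.4446 + 0.000339·14.9491 = 0.0718  (Alcoa)
  w_5 = 0.150100·1.2581 + 0.000339·7.4358 = 0.1914  (Oracle)
Σw_i=1.0000  μᵀw=0.1590
σ²=wᵀΣw=λ₁·μ_p+λ₂ = 0.150100·0.159 + 0.000339 = 0.024205 ≈ 0.0242

0.0718


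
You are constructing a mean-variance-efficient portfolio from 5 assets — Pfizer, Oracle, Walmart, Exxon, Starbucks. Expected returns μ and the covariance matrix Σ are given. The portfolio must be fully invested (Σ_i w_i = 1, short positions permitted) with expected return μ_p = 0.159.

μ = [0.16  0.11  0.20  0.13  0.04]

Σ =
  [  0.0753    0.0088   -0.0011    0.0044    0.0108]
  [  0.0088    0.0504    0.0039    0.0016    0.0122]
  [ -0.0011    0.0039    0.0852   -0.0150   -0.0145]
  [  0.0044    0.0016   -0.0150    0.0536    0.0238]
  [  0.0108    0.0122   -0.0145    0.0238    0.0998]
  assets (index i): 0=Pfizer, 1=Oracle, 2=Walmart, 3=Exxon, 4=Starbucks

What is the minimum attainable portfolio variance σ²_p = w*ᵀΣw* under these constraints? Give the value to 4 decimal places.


0.0177

p=Σ⁻¹μ = [1.8402  1.6282  2.7944  3.1610  -0.3452]
q=Σ⁻¹𝟙 = [9.9185  15.1674  15.4200  19.6407  4.6491]
a=μᵀp=1.429537  b=𝟙ᵀp=9.078610  c=𝟙ᵀq=64.795582  D=ac−b²=10.206536
λ₁=(c·0.159−b)/D = (64.795582·0.159−9.078610)/10.206536 = 0.119912
λ₂=(a−b·0.159)/D = (1.429537−9.078610·0.159)/10.206536 = -0.001368
w* = 0.119912·p + -0.001368·q:
  w_0 = 0.119912·1.8402 + -0.001368·9.9185 = 0.2071  (Pfizer)
  w_1 = 0.119912·1.6282 + -0.001368·15.1674 = 0.1745  (Oracle)
  w_2 = 0.119912·2.7944 + -0.001368·15.4200 = 0.3140  (Walmart)
  w_3 = 0.119912·3.1610 + -0.001368·19.6407 = 0.3522  (Exxon)
  w_4 = 0.119912·-0.3452 + -0.001368·4.6491 = -0.0478  (Starbucks)
Σw_i=1.0000  μᵀw=0.1590
σ²=wᵀΣw=λ₁·μ_p+λ₂ = 0.119912·0.159 + -0.001368 = 0.017698 ≈ 0.0177


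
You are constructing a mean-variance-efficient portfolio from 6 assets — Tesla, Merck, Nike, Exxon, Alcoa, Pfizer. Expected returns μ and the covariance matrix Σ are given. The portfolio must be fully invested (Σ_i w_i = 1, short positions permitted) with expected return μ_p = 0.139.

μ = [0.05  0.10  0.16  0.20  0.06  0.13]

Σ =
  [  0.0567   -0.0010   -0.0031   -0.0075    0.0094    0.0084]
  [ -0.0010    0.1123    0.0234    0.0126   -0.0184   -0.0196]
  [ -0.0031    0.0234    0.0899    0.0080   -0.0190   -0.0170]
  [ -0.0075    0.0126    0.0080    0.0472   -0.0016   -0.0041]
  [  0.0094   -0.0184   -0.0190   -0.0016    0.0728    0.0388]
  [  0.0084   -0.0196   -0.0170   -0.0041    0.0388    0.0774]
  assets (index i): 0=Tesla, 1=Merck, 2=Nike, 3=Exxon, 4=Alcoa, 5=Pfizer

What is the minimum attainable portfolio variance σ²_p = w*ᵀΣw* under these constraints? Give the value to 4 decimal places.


g=Σ⁻¹μ = [1.1879  0.4720  1.7768  4.1955  0.1766  2.1941]
h=Σ⁻¹𝟙 = [17.7376  7.9158  12.2674  21.1659  11.1236  11.2388]
a=μᵀg=1.525806  b=𝟙ᵀg=10.002883  c=𝟙ᵀh=81.449083  D=ac−b²=24.217857
λ₁=(c·0.139−b)/D = (81.449083·0.139−10.002883)/24.217857 = 0.054445
λ₂=(a−b·0.139)/D = (1.525806−10.002883·0.139)/24.217857 = 0.005591
w* = 0.054445·g + 0.005591·h:
  w_0 = 0.054445·1.1879 + 0.005591·17.7376 = 0.1638  (Tesla)
  w_1 = 0.054445·0.4720 + 0.005591·7.9158 = 0.0700  (Merck)
  w_2 = 0.054445·1.7768 + 0.005591·12.2674 = 0.1653  (Nike)
  w_3 = 0.054445·4.1955 + 0.005591·21.1659 = 0.3468  (Exxon)
  w_4 = 0.054445·0.1766 + 0.005591·11.1236 = 0.0718  (Alcoa)
  w_5 = 0.054445·2.1941 + 0.005591·11.2388 = 0.1823  (Pfizer)
Σw_i=1.0000  μᵀw=0.1390
σ²=wᵀΣw=λ₁·μ_p+λ₂ = 0.054445·0.139 + 0.005591 = 0.013159 ≈ 0.0132

0.0132


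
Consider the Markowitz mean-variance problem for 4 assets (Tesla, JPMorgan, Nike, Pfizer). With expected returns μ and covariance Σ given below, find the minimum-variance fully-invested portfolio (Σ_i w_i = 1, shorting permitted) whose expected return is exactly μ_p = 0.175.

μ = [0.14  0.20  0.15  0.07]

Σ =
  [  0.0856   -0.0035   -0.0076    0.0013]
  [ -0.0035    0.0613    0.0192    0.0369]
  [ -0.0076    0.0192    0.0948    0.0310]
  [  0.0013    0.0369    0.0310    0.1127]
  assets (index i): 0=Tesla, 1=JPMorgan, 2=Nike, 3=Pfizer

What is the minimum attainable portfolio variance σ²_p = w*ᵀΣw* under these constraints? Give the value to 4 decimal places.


0.0288

g=Σ⁻¹μ = [1.9103  3.5068  1.3238  -0.9132]
h=Σ⁻¹𝟙 = [12.9178  13.1858  8.2111  2.1482]
a=μᵀg=1.103451  b=𝟙ᵀg=5.827689  c=𝟙ᵀh=36.462914  D=ac−b²=6.273075
λ₁=(c·0.175−b)/D = (36.462914·0.175−5.827689)/6.273075 = 0.088206
λ₂=(a−b·0.175)/D = (1.103451−5.827689·0.175)/6.273075 = 0.013328
w* = 0.088206·g + 0.013328·h:
  w_0 = 0.088206·1.9103 + 0.013328·12.9178 = 0.3407  (Tesla)
  w_1 = 0.088206·3.5068 + 0.013328·13.1858 = 0.4851  (JPMorgan)
  w_2 = 0.088206·1.3238 + 0.013328·8.2111 = 0.2262  (Nike)
  w_3 = 0.088206·-0.9132 + 0.013328·2.1482 = -0.0519  (Pfizer)
Σw_i=1.0000  μᵀw=0.1750
σ²=wᵀΣw=λ₁·μ_p+λ₂ = 0.088206·0.175 + 0.013328 = 0.028764 ≈ 0.0288


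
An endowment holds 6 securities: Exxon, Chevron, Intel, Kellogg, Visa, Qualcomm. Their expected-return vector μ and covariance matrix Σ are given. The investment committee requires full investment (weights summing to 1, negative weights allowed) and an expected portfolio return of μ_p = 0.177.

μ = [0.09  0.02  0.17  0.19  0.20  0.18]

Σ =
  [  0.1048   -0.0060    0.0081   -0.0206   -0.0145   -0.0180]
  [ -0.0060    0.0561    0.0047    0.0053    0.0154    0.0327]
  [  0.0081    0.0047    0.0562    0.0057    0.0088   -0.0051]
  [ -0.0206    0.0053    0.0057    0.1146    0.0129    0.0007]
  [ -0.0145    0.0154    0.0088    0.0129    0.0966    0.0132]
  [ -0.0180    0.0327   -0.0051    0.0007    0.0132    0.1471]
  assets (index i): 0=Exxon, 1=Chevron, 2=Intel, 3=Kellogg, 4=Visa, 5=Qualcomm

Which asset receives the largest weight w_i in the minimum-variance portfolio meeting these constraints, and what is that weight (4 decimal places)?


Intel (0.3066)

x=Σ⁻¹μ = [1.4294  -1.3001  2.6239  1.6303  1.8158  1.6079]
y=Σ⁻¹𝟙 = [12.8984  12.0721  13.3836  8.9769  7.1983  5.4682]
a=μᵀx=1.511021  b=𝟙ᵀx=7.807055  c=𝟙ᵀy=59.997517  D=ac−b²=29.707425
λ₁=(c·0.177−b)/D = (59.997517·0.177−7.807055)/29.707425 = 0.094673
λ₂=(a−b·0.177)/D = (1.511021−7.807055·0.177)/29.707425 = 0.004348
w* = 0.094673·x + 0.004348·y:
  w_0 = 0.094673·1.4294 + 0.004348·12.8984 = 0.1914  (Exxon)
  w_1 = 0.094673·-1.3001 + 0.004348·12.0721 = -0.0706  (Chevron)
  w_2 = 0.094673·2.6239 + 0.004348·13.3836 = 0.3066  (Intel)
  w_3 = 0.094673·1.6303 + 0.004348·8.9769 = 0.1934  (Kellogg)
  w_4 = 0.094673·1.8158 + 0.004348·7.1983 = 0.2032  (Visa)
  w_5 = 0.094673·1.6079 + 0.004348·5.4682 = 0.1760  (Qualcomm)
Σw_i=1.0000  μᵀw=0.1770
σ²=wᵀΣw=λ₁·μ_p+λ₂ = 0.094673·0.177 + 0.004348 = 0.021105 ≈ 0.0211
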